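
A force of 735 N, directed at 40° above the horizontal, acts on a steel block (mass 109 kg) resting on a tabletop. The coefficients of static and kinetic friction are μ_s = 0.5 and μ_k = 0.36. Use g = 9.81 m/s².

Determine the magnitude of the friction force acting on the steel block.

f ≈ 215 N

N = m g − P sin α = 1069 − 735×sin 40° = 596.8 N.
The horizontal driving force is P cos α = 563 N, so equilibrium needs friction f = 563 N.
μ_s N = 0.5 × 596.8 = 298.4 N.
563 > 298.4 N → the steel block slides; f = μ_k N = 0.36×596.8 = 215 N.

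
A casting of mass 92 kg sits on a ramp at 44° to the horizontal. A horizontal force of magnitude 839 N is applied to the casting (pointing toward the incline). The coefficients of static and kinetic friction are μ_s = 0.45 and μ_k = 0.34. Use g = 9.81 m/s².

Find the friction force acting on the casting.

Normal direction: N = m g cos θ + P sin θ = 1232 N.
Along the incline, the net driving force (taking up-slope positive) is P cos θ − m g sin θ = 603.5 − 626.9 = -23.42 N, so equilibrium requires friction f = 23.42 N (up-slope).
The limit of static friction is μ_s N = 554.4 N.
|f_req| = 23.42 ≤ 554.4 N → the casting is in equilibrium; friction equals the required value.

f ≈ 23.4 N (up the incline)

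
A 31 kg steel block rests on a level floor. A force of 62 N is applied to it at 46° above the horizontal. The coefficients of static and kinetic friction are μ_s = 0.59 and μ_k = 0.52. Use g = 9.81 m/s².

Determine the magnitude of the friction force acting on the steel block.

f ≈ 43.1 N

N = m g − P sin α = 304.1 − 62×sin 46° = 259.5 N.
Horizontally, friction must balance P cos α = 43.07 N.
μ_s N = 0.59 × 259.5 = 153.1 N.
43.07 ≤ 153.1 N → static; friction equals the required 43.1 N.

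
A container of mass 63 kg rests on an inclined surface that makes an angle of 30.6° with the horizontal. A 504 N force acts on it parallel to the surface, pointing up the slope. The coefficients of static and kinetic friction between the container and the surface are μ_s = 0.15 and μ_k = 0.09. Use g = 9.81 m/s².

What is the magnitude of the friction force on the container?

f ≈ 47.9 N (down the incline)

Normal force: N = m g cos θ = 63 × 9.81 × cos 30.6° = 532 N.
For equilibrium along the incline the friction force must supply f = m g sin θ − P = 314.6 − 504 = -189.4 N (positive meaning up-slope).
Static friction can supply at most μ_s N = 79.79 N.
|-189.4| exceeds 79.79 N, so the container slips up-slope; friction is kinetic, f = μ_k N = 0.09×532 = 47.9 N.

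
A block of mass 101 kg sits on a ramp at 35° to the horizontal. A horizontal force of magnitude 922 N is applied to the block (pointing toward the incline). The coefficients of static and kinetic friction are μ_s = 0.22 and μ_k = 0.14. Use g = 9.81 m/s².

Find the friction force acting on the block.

f ≈ 187 N (down the incline)

The horizontal push has a component P sin θ into the surface, so N = m g cos θ + P sin θ = 811.6 + 528.8 = 1340 N.
Along the incline, the net driving force (taking up-slope positive) is P cos θ − m g sin θ = 755.3 − 568.3 = 187 N, so equilibrium requires friction f = -187 N (down-slope).
The limit of static friction is μ_s N = 294.9 N.
Since 187 N is within the 294.9 N limit, the block stays put and friction is exactly 187 N.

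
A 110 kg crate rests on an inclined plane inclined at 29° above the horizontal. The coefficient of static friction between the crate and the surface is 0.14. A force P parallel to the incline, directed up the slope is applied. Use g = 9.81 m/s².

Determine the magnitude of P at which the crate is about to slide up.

At impending motion up the slope, friction acts down-slope at its limit: f = μ_s N.
P is parallel to the surface, so N = m g cos θ = 944 N.
Along the incline: P = m g sin θ + μ_s N = 523 + 0.14×944 = 655 N.

P ≈ 655 N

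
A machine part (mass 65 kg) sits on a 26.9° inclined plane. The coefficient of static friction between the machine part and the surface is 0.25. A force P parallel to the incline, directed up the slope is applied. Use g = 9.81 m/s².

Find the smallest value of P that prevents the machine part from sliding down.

P_min ≈ 146 N

The machine part tends to slide down (tan θ > μ_s), so at the point of impending slip friction acts up-slope at its limit: f = μ_s N.
P is parallel to the surface, so N = m g cos θ = 569 N.
Along the incline: P + μ_s N = m g sin θ, so P = 288 − 0.25×569 = 146 N.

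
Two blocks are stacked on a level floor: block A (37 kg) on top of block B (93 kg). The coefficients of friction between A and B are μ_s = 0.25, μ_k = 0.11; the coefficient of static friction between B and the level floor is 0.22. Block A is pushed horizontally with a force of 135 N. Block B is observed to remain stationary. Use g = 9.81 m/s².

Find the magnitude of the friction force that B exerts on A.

Between the blocks, N₁ = m_A g = 363 N.
So the A–B interface can sustain at most μ_s N₁ = 90.74 N of static friction.
Since P = 135 N > 90.74 N, A slides on B; the A–B friction is kinetic: f₁ = μ_k N₁ = 0.11×363 = 39.9 N.
By Newton's third law B feels 39.9 N forward from A. With B stationary, the floor's static friction on B balances it: f₂ = 39.9 N (well within μ_s(m_A+m_B)g = 280.6 N).

f ≈ 39.9 N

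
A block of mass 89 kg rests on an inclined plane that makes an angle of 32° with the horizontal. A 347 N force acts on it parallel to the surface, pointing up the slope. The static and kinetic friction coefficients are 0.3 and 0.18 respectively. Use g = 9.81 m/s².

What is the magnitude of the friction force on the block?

f ≈ 116 N (up the incline)

Normal force: N = m g cos θ = 89 × 9.81 × cos 32° = 740.4 N.
Parallel to the incline, ΣF = 0 gives f = m g sin θ − P = 462.7 − 347 = 115.7 N (up-slope positive).
Maximum static friction available: μ_s N = 0.3 × 740.4 = 222.1 N.
Since |115.7| ≤ 222.1 N, no slip — friction simply equals what equilibrium demands.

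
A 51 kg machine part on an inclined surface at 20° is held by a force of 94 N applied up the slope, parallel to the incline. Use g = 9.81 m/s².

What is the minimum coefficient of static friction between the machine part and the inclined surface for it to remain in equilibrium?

N = m g cos θ = 470.1 N.
Friction must make up the shortfall along the incline: f = m g sin θ − P = 171.1 − 94 = 77.12 N.
At the threshold f = μ_s N, so μ_s,min = 77.12/470.1 = 0.164.

μ_s,min ≈ 0.164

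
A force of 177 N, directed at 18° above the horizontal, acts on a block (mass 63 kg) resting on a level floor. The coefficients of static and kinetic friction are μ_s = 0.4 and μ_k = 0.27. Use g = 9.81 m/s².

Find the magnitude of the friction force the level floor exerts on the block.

Vertical equilibrium gives N = m g − P sin α = 563.3 N.
Horizontally, friction must balance P cos α = 168.3 N.
μ_s N = 0.4 × 563.3 = 225.3 N.
168.3 ≤ 225.3 N → static; friction equals the required 168 N.

f ≈ 168 N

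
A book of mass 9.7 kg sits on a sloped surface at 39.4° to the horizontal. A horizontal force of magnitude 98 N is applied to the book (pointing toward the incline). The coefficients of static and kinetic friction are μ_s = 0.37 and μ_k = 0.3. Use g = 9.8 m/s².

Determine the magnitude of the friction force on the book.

The horizontal push has a component P sin θ into the surface, so N = m g cos θ + P sin θ = 73.46 + 62.2 = 135.7 N.
Parallel to the incline: P cos θ − m g sin θ = 75.73 − 60.34 = 15.39 N; the friction needed to balance this is 15.39 N acting down the slope.
The limit of static friction is μ_s N = 50.19 N.
Since 15.39 N is within the 50.19 N limit, the book stays put and friction is exactly 15.4 N.

f ≈ 15.4 N (down the incline)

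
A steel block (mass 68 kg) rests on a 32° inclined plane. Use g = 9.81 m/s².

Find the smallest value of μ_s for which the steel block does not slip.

At the slip threshold m g sin θ = μ_s m g cos θ, so μ_s,min = tan θ.
μ_s,min = tan 32° = 0.625.

μ_s,min ≈ 0.625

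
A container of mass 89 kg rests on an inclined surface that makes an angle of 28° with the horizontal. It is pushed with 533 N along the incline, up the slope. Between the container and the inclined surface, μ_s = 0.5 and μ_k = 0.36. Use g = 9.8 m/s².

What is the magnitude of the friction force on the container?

f ≈ 124 N (down the incline)

Perpendicular to the surface, N = m g cos θ = 89·9.8·cos 28° = 770.1 N.
The friction needed for equilibrium is m g sin θ − P = 409.5 − 533 = -123.5 N, measured positive up-slope.
Maximum static friction available: μ_s N = 0.5 × 770.1 = 385.1 N.
Since |-123.5| ≤ 385.1 N, the container remains in static equilibrium and friction takes exactly the required value.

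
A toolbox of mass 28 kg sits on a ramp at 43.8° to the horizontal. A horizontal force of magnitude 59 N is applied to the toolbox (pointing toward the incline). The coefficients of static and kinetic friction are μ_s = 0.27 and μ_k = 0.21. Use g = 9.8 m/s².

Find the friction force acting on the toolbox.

f ≈ 50.2 N (up the incline)

Normal direction: N = m g cos θ + P sin θ = 238.9 N.
Parallel to the incline: P cos θ − m g sin θ = 42.58 − 189.9 = -147.3 N; the friction needed to balance this is 147.3 N acting up the slope.
Maximum static friction: μ_s N = 0.27 × 238.9 = 64.5 N.
The required 147.3 N exceeds the static limit, so the toolbox slides down-slope and f = μ_k N = 0.21×238.9 = 50.2 N.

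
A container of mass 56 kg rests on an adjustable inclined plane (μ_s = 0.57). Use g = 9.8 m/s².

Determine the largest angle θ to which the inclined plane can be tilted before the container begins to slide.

θ_max ≈ 29.7°

At the slip threshold, m g sin θ = μ_s · m g cos θ, so tan θ = μ_s.
θ_max = arctan(0.57) = 29.7°.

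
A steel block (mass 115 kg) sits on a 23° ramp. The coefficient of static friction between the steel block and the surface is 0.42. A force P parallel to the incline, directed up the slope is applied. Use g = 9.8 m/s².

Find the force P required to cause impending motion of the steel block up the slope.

P ≈ 876 N

At impending motion up the slope, friction acts down-slope at its limit: f = μ_s N.
P is parallel to the surface, so N = m g cos θ = 1040 N.
Along the incline: P = m g sin θ + μ_s N = 440 + 0.42×1040 = 876 N.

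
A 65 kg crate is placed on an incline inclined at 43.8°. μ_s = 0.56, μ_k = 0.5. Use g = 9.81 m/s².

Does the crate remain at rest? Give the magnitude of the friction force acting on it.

f ≈ 230 N

N = m g cos θ = 460 N.
Down-slope weight component: m g sin θ = 441 N.
μ_s N = 258 N.
441 > 258 N, so it slides; kinetic friction f = μ_k N = 0.5×460 = 230 N.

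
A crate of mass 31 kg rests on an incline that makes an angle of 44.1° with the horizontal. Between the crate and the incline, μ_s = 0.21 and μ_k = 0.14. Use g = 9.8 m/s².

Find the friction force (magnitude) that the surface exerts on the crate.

Perpendicular to the surface, N = m g cos θ = 31·9.8·cos 44.1° = 218.2 N.
Along the slope the weight component is m g sin θ = 211.4 N; friction must supply exactly this, acting up-slope.
Static friction can supply at most μ_s N = 45.82 N.
Since |211.4| > 45.82 N, static friction cannot hold it; the crate slides down the incline and kinetic friction applies: f = μ_k N = 0.14 × 218.2 = 30.5 N.

f ≈ 30.5 N (up the incline)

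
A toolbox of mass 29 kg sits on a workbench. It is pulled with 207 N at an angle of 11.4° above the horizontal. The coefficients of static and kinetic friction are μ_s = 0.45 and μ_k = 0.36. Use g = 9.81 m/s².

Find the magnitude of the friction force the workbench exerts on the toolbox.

Vertical equilibrium gives N = m g − P sin α = 243.6 N.
The horizontal driving force is P cos α = 202.9 N, so equilibrium needs friction f = 202.9 N.
μ_s N = 0.45 × 243.6 = 109.6 N.
202.9 > 109.6 N → the toolbox slides; f = μ_k N = 0.36×243.6 = 87.7 N.

f ≈ 87.7 N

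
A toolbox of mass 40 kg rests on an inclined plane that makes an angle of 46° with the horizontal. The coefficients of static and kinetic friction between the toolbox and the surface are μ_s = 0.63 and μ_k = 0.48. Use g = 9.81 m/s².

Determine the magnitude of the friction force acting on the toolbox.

Normal force: N = m g cos θ = 40 × 9.81 × cos 46° = 272.6 N.
Along the slope the weight component is m g sin θ = 282.3 N; friction must supply exactly this, acting up-slope.
The static-friction ceiling is μ_s N = 0.63 × 272.6 = 171.7 N.
|282.3| exceeds 171.7 N, so the toolbox slips down-slope; friction is kinetic, f = μ_k N = 0.48×272.6 = 131 N.

f ≈ 131 N (up the incline)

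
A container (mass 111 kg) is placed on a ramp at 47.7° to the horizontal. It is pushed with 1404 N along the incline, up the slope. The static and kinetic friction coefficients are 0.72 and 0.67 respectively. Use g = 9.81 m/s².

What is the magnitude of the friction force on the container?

Normal force: N = m g cos θ = 111 × 9.81 × cos 47.7° = 732.9 N.
The friction needed for equilibrium is m g sin θ − P = 805.4 − 1404 = -598.6 N, measured positive up-slope.
Static friction can supply at most μ_s N = 527.7 N.
|-598.6| exceeds 527.7 N, so the container slips up-slope; friction is kinetic, f = μ_k N = 0.67×732.9 = 491 N.

f ≈ 491 N (down the incline)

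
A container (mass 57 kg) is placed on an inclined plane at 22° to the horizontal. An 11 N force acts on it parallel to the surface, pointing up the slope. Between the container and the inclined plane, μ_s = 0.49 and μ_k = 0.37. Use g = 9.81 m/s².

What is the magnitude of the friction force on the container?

f ≈ 198 N (up the incline)

Normal force: N = m g cos θ = 57 × 9.81 × cos 22° = 518.5 N.
The friction needed for equilibrium is m g sin θ − P = 209.5 − 11 = 198.5 N, measured positive up-slope.
Static friction can supply at most μ_s N = 254 N.
Since |198.5| ≤ 254 N, no slip — friction simply equals what equilibrium demands.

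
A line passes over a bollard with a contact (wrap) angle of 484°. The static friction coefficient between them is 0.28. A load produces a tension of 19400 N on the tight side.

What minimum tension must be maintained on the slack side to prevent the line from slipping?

T_min ≈ 1820 N

Capstan equation at impending slip: T_tight/T_slack = e^{μβ}.
β = 484° = 8.447 rad; e^{μβ} = e^{0.28×8.447} = 10.65.
T_slack = T_tight / e^{μβ} = 19400 / 10.65 = 1820 N.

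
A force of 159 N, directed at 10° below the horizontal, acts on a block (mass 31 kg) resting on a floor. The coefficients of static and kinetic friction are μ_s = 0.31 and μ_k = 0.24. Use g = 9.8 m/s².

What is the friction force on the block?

N = m g + P sin α = 303.8 + 159×sin 10° = 331.4 N.
The horizontal driving force is P cos α = 156.6 N, so equilibrium needs friction f = 156.6 N.
μ_s N = 0.31 × 331.4 = 102.7 N.
156.6 > 102.7 N → the block slides; f = μ_k N = 0.24×331.4 = 79.5 N.

f ≈ 79.5 N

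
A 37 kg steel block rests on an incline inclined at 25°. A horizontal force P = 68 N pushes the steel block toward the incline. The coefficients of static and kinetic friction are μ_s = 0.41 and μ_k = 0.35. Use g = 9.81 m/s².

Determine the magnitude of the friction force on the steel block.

The horizontal push has a component P sin θ into the surface, so N = m g cos θ + P sin θ = 329 + 28.74 = 357.7 N.
Along the incline, the net driving force (taking up-slope positive) is P cos θ − m g sin θ = 61.63 − 153.4 = -91.77 N, so equilibrium requires friction f = 91.77 N (up-slope).
Maximum static friction: μ_s N = 0.41 × 357.7 = 146.7 N.
|f_req| = 91.77 ≤ 146.7 N → the steel block is in equilibrium; friction equals the required value.

f ≈ 91.8 N (up the incline)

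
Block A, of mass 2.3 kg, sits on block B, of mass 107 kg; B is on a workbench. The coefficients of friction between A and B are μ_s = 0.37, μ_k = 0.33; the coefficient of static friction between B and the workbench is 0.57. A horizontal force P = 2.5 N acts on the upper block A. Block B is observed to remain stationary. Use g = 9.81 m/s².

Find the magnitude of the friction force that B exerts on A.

f ≈ 2.5 N

Between the blocks, N₁ = m_A g = 22.56 N.
Maximum static friction on A from B: μ_s N₁ = 0.37×22.56 = 8.348 N.
Since P = 2.5 N ≤ 8.348 N, A does not slip on B; friction on A equals P = 2.5 N.
B experiences an equal 2.5 N forward from A (third law). B is in equilibrium, so the floor supplies f₂ = 2.5 N of static friction (limit μ_s(m_A+m_B)g = 611.2 N, not exceeded).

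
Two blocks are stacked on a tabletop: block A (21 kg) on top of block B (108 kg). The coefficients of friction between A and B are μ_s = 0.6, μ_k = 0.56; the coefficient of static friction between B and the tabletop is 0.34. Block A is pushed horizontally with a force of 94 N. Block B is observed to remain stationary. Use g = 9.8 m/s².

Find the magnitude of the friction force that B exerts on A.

Between the blocks, N₁ = m_A g = 205.8 N.
Maximum static friction on A from B: μ_s N₁ = 0.6×205.8 = 123.5 N.
Since P = 94 N ≤ 123.5 N, A does not slip on B; friction on A equals P = 94 N.
By Newton's third law B feels 94 N forward from A. With B stationary, the floor's static friction on B balances it: f₂ = 94 N (well within μ_s(m_A+m_B)g = 429.8 N).

f ≈ 94 N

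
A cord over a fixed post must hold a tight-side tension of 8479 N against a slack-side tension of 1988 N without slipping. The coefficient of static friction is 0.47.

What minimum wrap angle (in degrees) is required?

β_min ≈ 177°

T₂/T₁ = e^{μβ} → β = ln(T₂/T₁)/μ.
β = ln(8479/1988)/0.47 = 1.45/0.47 = 3.086 rad.
In degrees: β = 3.086 × 180/π = 177°.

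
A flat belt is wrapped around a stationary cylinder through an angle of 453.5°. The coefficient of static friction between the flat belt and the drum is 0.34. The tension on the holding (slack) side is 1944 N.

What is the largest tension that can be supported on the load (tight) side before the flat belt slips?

At impending slip the capstan equation gives T₂/T₁ = e^{μβ} with β in radians.
β = 453.5° × π/180 = 7.915 rad.
e^{μβ} = e^{0.34×7.915} = 14.75.
T₂ = T₁ · e^{μβ} = 1944 × 14.75 = 28700 N.

T_max ≈ 28700 N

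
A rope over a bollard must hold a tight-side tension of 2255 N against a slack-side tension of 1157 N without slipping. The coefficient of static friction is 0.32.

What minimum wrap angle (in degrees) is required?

β_min ≈ 119°

T₂/T₁ = e^{μβ} → β = ln(T₂/T₁)/μ.
β = ln(2255/1157)/0.32 = 0.6673/0.32 = 2.085 rad.
In degrees: β = 2.085 × 180/π = 119°.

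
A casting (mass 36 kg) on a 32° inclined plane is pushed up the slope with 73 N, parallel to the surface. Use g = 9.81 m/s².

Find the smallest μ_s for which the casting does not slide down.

μ_s,min ≈ 0.381

N = m g cos θ = 299.5 N.
Friction must make up the shortfall along the incline: f = m g sin θ − P = 187.1 − 73 = 114.1 N.
At the threshold f = μ_s N, so μ_s,min = 114.1/299.5 = 0.381.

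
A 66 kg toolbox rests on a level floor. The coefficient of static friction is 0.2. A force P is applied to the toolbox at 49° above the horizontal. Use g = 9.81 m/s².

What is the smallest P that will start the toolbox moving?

N = m g − P sin α (the pull lifts the toolbox).
At impending slip, P cos α = μ_s N = μ_s (m g − P sin α).
Solving: P (cos α + μ_s sin α) = μ_s m g → P = 0.2×647/(cos 49° + 0.2 sin 49°) = 129/0.807 = 160 N.

P ≈ 160 N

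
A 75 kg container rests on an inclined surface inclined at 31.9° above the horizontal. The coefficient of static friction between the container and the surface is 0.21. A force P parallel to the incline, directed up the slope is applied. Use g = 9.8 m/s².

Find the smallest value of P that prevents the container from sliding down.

P_min ≈ 257 N

The container tends to slide down (tan θ > μ_s), so at the point of impending slip friction acts up-slope at its limit: f = μ_s N.
P is parallel to the surface, so N = m g cos θ = 624 N.
Along the incline: P + μ_s N = m g sin θ, so P = 388 − 0.21×624 = 257 N.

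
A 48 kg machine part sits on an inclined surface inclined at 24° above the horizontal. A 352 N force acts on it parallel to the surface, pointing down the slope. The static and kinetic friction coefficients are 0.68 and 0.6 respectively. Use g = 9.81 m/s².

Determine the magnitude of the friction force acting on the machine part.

Perpendicular to the surface, N = m g cos θ = 48·9.81·cos 24° = 430.2 N.
For equilibrium along the incline the friction force must supply f = m g sin θ + P = 191.5 + 352 = 543.5 N (positive meaning up-slope).
Maximum static friction available: μ_s N = 0.68 × 430.2 = 292.5 N.
Since |543.5| > 292.5 N, static friction cannot hold it; the machine part slides down the incline and kinetic friction applies: f = μ_k N = 0.6 × 430.2 = 258 N.

f ≈ 258 N (up the incline)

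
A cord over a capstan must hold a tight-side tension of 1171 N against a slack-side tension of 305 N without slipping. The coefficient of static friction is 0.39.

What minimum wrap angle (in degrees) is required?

T₂/T₁ = e^{μβ} → β = ln(T₂/T₁)/μ.
β = ln(1171/305)/0.39 = 1.345/0.39 = 3.449 rad.
In degrees: β = 3.449 × 180/π = 198°.

β_min ≈ 198°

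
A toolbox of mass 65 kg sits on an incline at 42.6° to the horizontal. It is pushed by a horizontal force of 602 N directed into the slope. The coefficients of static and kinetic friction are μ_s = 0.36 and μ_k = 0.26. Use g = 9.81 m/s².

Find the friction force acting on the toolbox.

f ≈ 11.5 N (down the incline)

Resolve perpendicular to the incline: N = m g cos θ + P sin θ = 65×9.81×cos 42.6° + 602×sin 42.6° = 876.9 N.
Parallel to the incline: P cos θ − m g sin θ = 443.1 − 431.6 = 11.52 N; the friction needed to balance this is 11.52 N acting down the slope.
The limit of static friction is μ_s N = 315.7 N.
Since 11.52 N is within the 315.7 N limit, the toolbox stays put and friction is exactly 11.5 N.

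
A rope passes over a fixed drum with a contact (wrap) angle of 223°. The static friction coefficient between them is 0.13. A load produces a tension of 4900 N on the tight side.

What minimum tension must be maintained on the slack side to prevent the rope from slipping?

T_min ≈ 2950 N

Capstan equation at impending slip: T_tight/T_slack = e^{μβ}.
β = 223° = 3.892 rad; e^{μβ} = e^{0.13×3.892} = 1.659.
T_slack = T_tight / e^{μβ} = 4900 / 1.659 = 2950 N.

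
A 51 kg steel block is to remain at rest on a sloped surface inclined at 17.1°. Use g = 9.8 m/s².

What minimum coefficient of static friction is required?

μ_s,min ≈ 0.308

At the slip threshold m g sin θ = μ_s m g cos θ, so μ_s,min = tan θ.
μ_s,min = tan 17.1° = 0.308.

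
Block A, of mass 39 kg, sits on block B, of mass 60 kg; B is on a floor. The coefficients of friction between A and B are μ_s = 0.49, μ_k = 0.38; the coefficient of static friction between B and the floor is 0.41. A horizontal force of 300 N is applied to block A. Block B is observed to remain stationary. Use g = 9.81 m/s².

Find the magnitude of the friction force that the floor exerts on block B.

f ≈ 145 N

Between the blocks, N₁ = m_A g = 382.6 N.
Maximum static friction on A from B: μ_s N₁ = 0.49×382.6 = 187.5 N.
Since P = 300 N > 187.5 N, A slides on B; the A–B friction is kinetic: f₁ = μ_k N₁ = 0.38×382.6 = 145 N.
By Newton's third law B feels 145 N forward from A. With B stationary, the floor's static friction on B balances it: f₂ = 145 N (well within μ_s(m_A+m_B)g = 398.2 N).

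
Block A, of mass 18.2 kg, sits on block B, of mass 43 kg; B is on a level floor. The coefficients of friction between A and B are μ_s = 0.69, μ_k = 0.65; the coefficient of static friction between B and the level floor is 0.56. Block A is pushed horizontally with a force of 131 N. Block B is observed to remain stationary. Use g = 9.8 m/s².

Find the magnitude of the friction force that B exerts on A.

Normal force at the A–B interface: N₁ = m_A g = 178.4 N.
Maximum static friction on A from B: μ_s N₁ = 0.69×178.4 = 123.1 N.
P = 131 N exceeds that limit, so A slips over B and the interface friction becomes kinetic: f₁ = μ_k N₁ = 0.65×178.4 = 116 N.
By Newton's third law B feels 116 N forward from A. With B stationary, the floor's static friction on B balances it: f₂ = 116 N (well within μ_s(m_A+m_B)g = 335.9 N).

f ≈ 116 N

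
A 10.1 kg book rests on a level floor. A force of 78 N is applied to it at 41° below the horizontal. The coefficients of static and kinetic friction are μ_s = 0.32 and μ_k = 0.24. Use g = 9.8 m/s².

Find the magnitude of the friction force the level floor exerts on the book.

f ≈ 36 N

Vertical equilibrium gives N = m g + P sin α = 150.2 N.
The horizontal driving force is P cos α = 58.87 N, so equilibrium needs friction f = 58.87 N.
μ_s N = 0.32 × 150.2 = 48.05 N.
The required friction exceeds μ_s N, so the book moves and f = μ_k N = 36 N.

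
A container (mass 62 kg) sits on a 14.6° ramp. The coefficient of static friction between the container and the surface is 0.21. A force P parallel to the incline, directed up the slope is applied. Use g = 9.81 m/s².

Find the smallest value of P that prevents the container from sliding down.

P_min ≈ 29.7 N

The container tends to slide down (tan θ > μ_s), so at the point of impending slip friction acts up-slope at its limit: f = μ_s N.
P is parallel to the surface, so N = m g cos θ = 589 N.
Along the incline: P + μ_s N = m g sin θ, so P = 153 − 0.21×589 = 29.7 N.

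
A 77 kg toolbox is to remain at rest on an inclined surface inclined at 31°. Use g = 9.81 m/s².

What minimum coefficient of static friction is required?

At the slip threshold m g sin θ = μ_s m g cos θ, so μ_s,min = tan θ.
μ_s,min = tan 31° = 0.601.

μ_s,min ≈ 0.601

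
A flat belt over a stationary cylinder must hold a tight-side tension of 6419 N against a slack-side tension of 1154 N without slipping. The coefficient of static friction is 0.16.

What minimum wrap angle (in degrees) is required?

β_min ≈ 615°

T₂/T₁ = e^{μβ} → β = ln(T₂/T₁)/μ.
β = ln(6419/1154)/0.16 = 1.716/0.16 = 10.73 rad.
In degrees: β = 10.73 × 180/π = 615°.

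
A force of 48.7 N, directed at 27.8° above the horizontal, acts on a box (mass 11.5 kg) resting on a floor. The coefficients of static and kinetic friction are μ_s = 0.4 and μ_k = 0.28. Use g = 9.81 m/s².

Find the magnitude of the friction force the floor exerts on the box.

Vertical equilibrium gives N = m g − P sin α = 90.1 N.
For equilibrium, f = P cos α = 48.7×cos 27.8° = 43.08 N.
The static-friction limit is μ_s N = 36.04 N.
43.08 > 36.04 N → the box slides; f = μ_k N = 0.28×90.1 = 25.2 N.

f ≈ 25.2 N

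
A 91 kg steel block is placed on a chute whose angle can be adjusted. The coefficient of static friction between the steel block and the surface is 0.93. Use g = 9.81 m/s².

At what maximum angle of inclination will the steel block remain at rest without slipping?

At the slip threshold, m g sin θ = μ_s · m g cos θ, so tan θ = μ_s.
θ_max = arctan(0.93) = 42.9°.

θ_max ≈ 42.9°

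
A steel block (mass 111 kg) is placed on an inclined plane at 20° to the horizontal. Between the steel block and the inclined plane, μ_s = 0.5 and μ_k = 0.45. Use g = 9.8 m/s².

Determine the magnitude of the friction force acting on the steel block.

The normal reaction is N = m g cos θ = 1022 N.
Along the slope the weight component is m g sin θ = 372 N; friction must supply exactly this, acting up-slope.
Maximum static friction available: μ_s N = 0.5 × 1022 = 511.1 N.
Since |372| ≤ 511.1 N, no slip — friction simply equals what equilibrium demands.

f ≈ 372 N (up the incline)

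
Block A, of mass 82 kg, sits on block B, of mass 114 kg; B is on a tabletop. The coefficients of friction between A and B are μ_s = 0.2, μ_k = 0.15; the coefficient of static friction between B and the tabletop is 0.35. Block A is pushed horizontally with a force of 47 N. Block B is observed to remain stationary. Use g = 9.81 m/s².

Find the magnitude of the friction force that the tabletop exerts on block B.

f ≈ 47 N

Between the blocks, N₁ = m_A g = 804.4 N.
Maximum static friction on A from B: μ_s N₁ = 0.2×804.4 = 160.9 N.
P = 47 N is within that limit, so A and B move together (both at rest); the A–B friction is simply f₁ = P = 47 N.
B experiences an equal 47 N forward from A (third law). B is in equilibrium, so the floor supplies f₂ = 47 N of static friction (limit μ_s(m_A+m_B)g = 673 N, not exceeded).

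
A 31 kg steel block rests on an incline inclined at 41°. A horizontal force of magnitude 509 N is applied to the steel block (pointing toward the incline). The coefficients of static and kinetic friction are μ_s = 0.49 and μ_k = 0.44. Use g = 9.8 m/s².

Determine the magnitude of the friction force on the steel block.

f ≈ 185 N (down the incline)

Resolve perpendicular to the incline: N = m g cos θ + P sin θ = 31×9.8×cos 41° + 509×sin 41° = 563.2 N.
Along the incline, the net driving force (taking up-slope positive) is P cos θ − m g sin θ = 384.1 − 199.3 = 184.8 N, so equilibrium requires friction f = -184.8 N (down-slope).
The limit of static friction is μ_s N = 276 N.
|f_req| = 184.8 ≤ 276 N → the steel block is in equilibrium; friction equals the required value.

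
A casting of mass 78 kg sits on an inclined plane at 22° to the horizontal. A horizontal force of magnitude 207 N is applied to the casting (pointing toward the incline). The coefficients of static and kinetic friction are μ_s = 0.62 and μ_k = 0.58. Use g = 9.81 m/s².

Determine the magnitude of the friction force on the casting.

The horizontal push has a component P sin θ into the surface, so N = m g cos θ + P sin θ = 709.5 + 77.54 = 787 N.
Along the incline, the net driving force (taking up-slope positive) is P cos θ − m g sin θ = 191.9 − 286.6 = -94.71 N, so equilibrium requires friction f = 94.71 N (up-slope).
Maximum static friction: μ_s N = 0.62 × 787 = 487.9 N.
Since 94.71 N is within the 487.9 N limit, the casting stays put and friction is exactly 94.7 N.

f ≈ 94.7 N (up the incline)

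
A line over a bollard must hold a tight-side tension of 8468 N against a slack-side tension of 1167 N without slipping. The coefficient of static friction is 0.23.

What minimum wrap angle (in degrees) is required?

T₂/T₁ = e^{μβ} → β = ln(T₂/T₁)/μ.
β = ln(8468/1167)/0.23 = 1.982/0.23 = 8.617 rad.
In degrees: β = 8.617 × 180/π = 494°.

β_min ≈ 494°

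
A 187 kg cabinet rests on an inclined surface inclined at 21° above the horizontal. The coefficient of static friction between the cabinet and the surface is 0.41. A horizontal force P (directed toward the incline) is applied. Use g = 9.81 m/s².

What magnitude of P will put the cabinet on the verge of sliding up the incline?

At impending motion up the slope, friction acts down-slope at its limit: f = μ_s N.
Perpendicular to the incline: N = m g cos θ + P sin θ.
Along the incline: P cos θ = m g sin θ + μ_s N = m g sin θ + μ_s (m g cos θ + P sin θ).
Solving, P (cos θ − μ_s sin θ) = m g (sin θ + μ_s cos θ), so P = 187×9.81×(sin 21° + 0.41 cos 21°)/(cos 21° − 0.41 sin 21°) = 1830×0.7411/0.7866 = 1730 N.

P ≈ 1730 N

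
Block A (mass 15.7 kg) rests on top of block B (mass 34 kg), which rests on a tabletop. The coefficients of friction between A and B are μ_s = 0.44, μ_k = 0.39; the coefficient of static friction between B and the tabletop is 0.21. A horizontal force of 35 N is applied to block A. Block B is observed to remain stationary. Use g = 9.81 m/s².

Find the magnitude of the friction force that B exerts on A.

f ≈ 35 N

The normal force B exerts on A is simply A's weight, N₁ = 154 N.
So the A–B interface can sustain at most μ_s N₁ = 67.77 N of static friction.
Since P = 35 N ≤ 67.77 N, A does not slip on B; friction on A equals P = 35 N.
B experiences an equal 35 N forward from A (third law). B is in equilibrium, so the floor supplies f₂ = 35 N of static friction (limit μ_s(m_A+m_B)g = 102.4 N, not exceeded).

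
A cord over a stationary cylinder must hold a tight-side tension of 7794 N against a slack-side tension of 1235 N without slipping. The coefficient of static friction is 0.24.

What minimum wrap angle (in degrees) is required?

β_min ≈ 440°

T₂/T₁ = e^{μβ} → β = ln(T₂/T₁)/μ.
β = ln(7794/1235)/0.24 = 1.842/0.24 = 7.676 rad.
In degrees: β = 7.676 × 180/π = 440°.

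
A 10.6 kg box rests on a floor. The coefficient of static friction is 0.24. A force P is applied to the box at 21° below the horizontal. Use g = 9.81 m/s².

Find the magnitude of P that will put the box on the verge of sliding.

P ≈ 29.4 N

N = m g + P sin α (the push presses the box into the floor).
At impending slip, P cos α = μ_s N = μ_s (m g + P sin α).
Solving: P (cos α − μ_s sin α) = μ_s m g → P = 0.24×104/(cos 21° − 0.24 sin 21°) = 25/0.8476 = 29.4 N.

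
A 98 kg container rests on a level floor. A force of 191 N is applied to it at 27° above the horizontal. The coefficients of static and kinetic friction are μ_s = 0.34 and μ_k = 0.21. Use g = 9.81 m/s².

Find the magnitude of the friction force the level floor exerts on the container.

Vertical equilibrium gives N = m g − P sin α = 874.7 N.
For equilibrium, f = P cos α = 191×cos 27° = 170.2 N.
The static-friction limit is μ_s N = 297.4 N.
Since 170.2 N does not exceed the limit, the container stays at rest and f = 170 N.

f ≈ 170 N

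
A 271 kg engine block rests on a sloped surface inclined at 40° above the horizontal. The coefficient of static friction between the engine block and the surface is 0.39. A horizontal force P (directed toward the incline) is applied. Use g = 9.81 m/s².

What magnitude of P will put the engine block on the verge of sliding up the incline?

P ≈ 4860 N

At impending motion up the slope, friction acts down-slope at its limit: f = μ_s N.
Perpendicular to the incline: N = m g cos θ + P sin θ.
Along the incline: P cos θ = m g sin θ + μ_s N = m g sin θ + μ_s (m g cos θ + P sin θ).
Solving, P (cos θ − μ_s sin θ) = m g (sin θ + μ_s cos θ), so P = 271×9.81×(sin 40° + 0.39 cos 40°)/(cos 40° − 0.39 sin 40°) = 2660×0.9415/0.5154 = 4860 N.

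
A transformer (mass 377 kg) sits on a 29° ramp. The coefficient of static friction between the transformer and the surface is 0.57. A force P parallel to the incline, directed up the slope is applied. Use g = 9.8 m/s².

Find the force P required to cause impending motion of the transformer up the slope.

P ≈ 3630 N

At impending motion up the slope, friction acts down-slope at its limit: f = μ_s N.
P is parallel to the surface, so N = m g cos θ = 3230 N.
Along the incline: P = m g sin θ + μ_s N = 1790 + 0.57×3230 = 3630 N.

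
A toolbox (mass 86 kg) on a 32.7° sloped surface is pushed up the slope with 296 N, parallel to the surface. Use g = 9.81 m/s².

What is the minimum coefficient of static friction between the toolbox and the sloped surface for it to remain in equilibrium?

μ_s,min ≈ 0.225

N = m g cos θ = 709.9 N.
Friction must make up the shortfall along the incline: f = m g sin θ − P = 455.8 − 296 = 159.8 N.
At the threshold f = μ_s N, so μ_s,min = 159.8/709.9 = 0.225.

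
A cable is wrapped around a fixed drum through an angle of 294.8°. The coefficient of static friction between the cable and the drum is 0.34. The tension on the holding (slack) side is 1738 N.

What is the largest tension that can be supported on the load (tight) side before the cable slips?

At impending slip the capstan equation gives T₂/T₁ = e^{μβ} with β in radians.
β = 294.8° × π/180 = 5.145 rad.
e^{μβ} = e^{0.34×5.145} = 5.751.
T₂ = T₁ · e^{μβ} = 1738 × 5.751 = 10000 N.

T_max ≈ 10000 N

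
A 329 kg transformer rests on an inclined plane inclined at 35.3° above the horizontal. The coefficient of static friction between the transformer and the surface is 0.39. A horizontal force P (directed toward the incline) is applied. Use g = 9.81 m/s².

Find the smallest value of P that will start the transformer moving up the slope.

P ≈ 4900 N

At impending motion up the slope, friction acts down-slope at its limit: f = μ_s N.
Perpendicular to the incline: N = m g cos θ + P sin θ.
Along the incline: P cos θ = m g sin θ + μ_s N = m g sin θ + μ_s (m g cos θ + P sin θ).
Solving, P (cos θ − μ_s sin θ) = m g (sin θ + μ_s cos θ), so P = 329×9.81×(sin 35.3° + 0.39 cos 35.3°)/(cos 35.3° − 0.39 sin 35.3°) = 3230×0.8962/0.5908 = 4900 N.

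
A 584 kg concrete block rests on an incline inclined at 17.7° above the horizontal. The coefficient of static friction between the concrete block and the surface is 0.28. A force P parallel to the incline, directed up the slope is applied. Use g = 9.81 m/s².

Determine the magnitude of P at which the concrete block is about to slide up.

At impending motion up the slope, friction acts down-slope at its limit: f = μ_s N.
P is parallel to the surface, so N = m g cos θ = 5460 N.
Along the incline: P = m g sin θ + μ_s N = 1740 + 0.28×5460 = 3270 N.

P ≈ 3270 N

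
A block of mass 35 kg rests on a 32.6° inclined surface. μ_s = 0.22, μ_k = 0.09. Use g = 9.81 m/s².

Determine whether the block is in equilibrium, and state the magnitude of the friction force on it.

N = m g cos θ = 289 N.
Down-slope weight component: m g sin θ = 185 N.
μ_s N = 63.6 N.
185 > 63.6 N, so it slides; kinetic friction f = μ_k N = 0.09×289 = 26 N.

f ≈ 26 N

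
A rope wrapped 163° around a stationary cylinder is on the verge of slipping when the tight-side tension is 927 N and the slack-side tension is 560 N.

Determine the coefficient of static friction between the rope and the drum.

T₂/T₁ = e^{μβ} → μ = ln(T₂/T₁)/β.
β = 163° = 2.845 rad.
μ = ln(927/560)/2.845 = ln(1.655)/2.845 = 0.177.

μ ≈ 0.177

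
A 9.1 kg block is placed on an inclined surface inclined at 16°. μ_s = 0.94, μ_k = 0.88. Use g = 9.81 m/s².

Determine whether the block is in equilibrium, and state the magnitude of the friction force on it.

N = m g cos θ = 85.8 N.
Down-slope weight component: m g sin θ = 24.6 N.
μ_s N = 80.7 N.
24.6 ≤ 80.7 N, so it stays put; friction = 24.6 N.

f ≈ 24.6 N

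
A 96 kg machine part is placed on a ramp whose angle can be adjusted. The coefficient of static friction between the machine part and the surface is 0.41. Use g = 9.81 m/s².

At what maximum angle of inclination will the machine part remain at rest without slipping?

At the slip threshold, m g sin θ = μ_s · m g cos θ, so tan θ = μ_s.
θ_max = arctan(0.41) = 22.3°.

θ_max ≈ 22.3°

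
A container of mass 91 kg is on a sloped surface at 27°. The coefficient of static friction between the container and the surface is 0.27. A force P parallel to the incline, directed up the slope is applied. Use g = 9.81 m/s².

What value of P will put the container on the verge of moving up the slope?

At impending motion up the slope, friction acts down-slope at its limit: f = μ_s N.
P is parallel to the surface, so N = m g cos θ = 795 N.
Along the incline: P = m g sin θ + μ_s N = 405 + 0.27×795 = 620 N.

P ≈ 620 N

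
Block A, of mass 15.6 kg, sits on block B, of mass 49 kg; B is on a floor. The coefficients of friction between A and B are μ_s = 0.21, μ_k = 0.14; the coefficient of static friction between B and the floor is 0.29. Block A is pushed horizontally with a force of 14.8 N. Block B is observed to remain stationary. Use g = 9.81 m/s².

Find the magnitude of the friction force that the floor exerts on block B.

The normal force B exerts on A is simply A's weight, N₁ = 153 N.
So the A–B interface can sustain at most μ_s N₁ = 32.14 N of static friction.
P = 14.8 N is within that limit, so A and B move together (both at rest); the A–B friction is simply f₁ = P = 14.8 N.
By Newton's third law B feels 14.8 N forward from A. With B stationary, the floor's static friction on B balances it: f₂ = 14.8 N (well within μ_s(m_A+m_B)g = 183.8 N).

f ≈ 14.8 N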